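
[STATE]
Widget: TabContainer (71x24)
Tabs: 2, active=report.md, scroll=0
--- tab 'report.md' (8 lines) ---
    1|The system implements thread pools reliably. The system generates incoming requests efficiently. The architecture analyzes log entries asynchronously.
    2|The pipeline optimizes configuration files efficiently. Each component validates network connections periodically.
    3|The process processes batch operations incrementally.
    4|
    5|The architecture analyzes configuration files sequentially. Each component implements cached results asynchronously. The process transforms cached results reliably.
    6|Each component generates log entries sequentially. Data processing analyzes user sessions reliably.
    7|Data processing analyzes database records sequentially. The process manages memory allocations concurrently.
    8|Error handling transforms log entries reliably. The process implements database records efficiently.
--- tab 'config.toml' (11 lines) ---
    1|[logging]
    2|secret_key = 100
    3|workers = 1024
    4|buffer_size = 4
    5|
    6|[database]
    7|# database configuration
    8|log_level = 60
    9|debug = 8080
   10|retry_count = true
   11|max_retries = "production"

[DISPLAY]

[report.md]│ config.toml                                               
───────────────────────────────────────────────────────────────────────
The system implements thread pools reliably. The system generates incom
The pipeline optimizes configuration files efficiently. Each component 
The process processes batch operations incrementally.                  
                                                                       
The architecture analyzes configuration files sequentially. Each compon
Each component generates log entries sequentially. Data processing anal
Data processing analyzes database records sequentially. The process man
Error handling transforms log entries reliably. The process implements 
                                                                       
                                                                       
                                                                       
                                                                       
                                                                       
                                                                       
                                                                       
                                                                       
                                                                       
                                                                       
                                                                       
                                                                       
                                                                       
                                                                       


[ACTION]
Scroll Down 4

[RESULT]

[report.md]│ config.toml                                               
───────────────────────────────────────────────────────────────────────
The architecture analyzes configuration files sequentially. Each compon
Each component generates log entries sequentially. Data processing anal
Data processing analyzes database records sequentially. The process man
Error handling transforms log entries reliably. The process implements 
                                                                       
                                                                       
                                                                       
                                                                       
                                                                       
                                                                       
                                                                       
                                                                       
                                                                       
                                                                       
                                                                       
                                                                       
                                                                       
                                                                       
                                                                       
                                                                       
                                                                       
                                                                       


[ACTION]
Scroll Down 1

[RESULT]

[report.md]│ config.toml                                               
───────────────────────────────────────────────────────────────────────
Each component generates log entries sequentially. Data processing anal
Data processing analyzes database records sequentially. The process man
Error handling transforms log entries reliably. The process implements 
                                                                       
                                                                       
                                                                       
                                                                       
                                                                       
                                                                       
                                                                       
                                                                       
                                                                       
                                                                       
                                                                       
                                                                       
                                                                       
                                                                       
                                                                       
                                                                       
                                                                       
                                                                       
                                                                       


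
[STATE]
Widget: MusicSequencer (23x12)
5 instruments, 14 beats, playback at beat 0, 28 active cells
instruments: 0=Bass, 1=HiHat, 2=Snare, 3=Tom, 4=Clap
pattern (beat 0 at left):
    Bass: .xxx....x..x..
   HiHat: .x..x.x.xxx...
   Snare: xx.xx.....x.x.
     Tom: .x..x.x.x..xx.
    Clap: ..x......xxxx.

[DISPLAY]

      ▼1234567890123   
  Bass·███····█··█··   
 HiHat·█··█·█·███···   
 Snare██·██·····█·█·   
   Tom·█··█·█·█··██·   
  Clap··█······████·   
                       
                       
                       
                       
                       
                       


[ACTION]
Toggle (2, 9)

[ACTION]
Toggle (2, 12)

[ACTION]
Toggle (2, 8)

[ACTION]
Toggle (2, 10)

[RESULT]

      ▼1234567890123   
  Bass·███····█··█··   
 HiHat·█··█·█·███···   
 Snare██·██···██····   
   Tom·█··█·█·█··██·   
  Clap··█······████·   
                       
                       
                       
                       
                       
                       


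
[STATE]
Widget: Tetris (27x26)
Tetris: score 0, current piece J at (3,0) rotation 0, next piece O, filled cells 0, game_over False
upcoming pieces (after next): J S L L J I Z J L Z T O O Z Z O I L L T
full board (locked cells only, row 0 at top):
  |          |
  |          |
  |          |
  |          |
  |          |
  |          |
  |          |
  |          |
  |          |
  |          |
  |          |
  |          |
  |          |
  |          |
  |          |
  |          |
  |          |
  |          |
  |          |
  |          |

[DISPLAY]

   █      │Next:           
   ███    │▓▓              
          │▓▓              
          │                
          │                
          │                
          │Score:          
          │0               
          │                
          │                
          │                
          │                
          │                
          │                
          │                
          │                
          │                
          │                
          │                
          │                
          │                
          │                
          │                
          │                
          │                
          │                


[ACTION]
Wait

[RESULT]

          │Next:           
   █      │▓▓              
   ███    │▓▓              
          │                
          │                
          │                
          │Score:          
          │0               
          │                
          │                
          │                
          │                
          │                
          │                
          │                
          │                
          │                
          │                
          │                
          │                
          │                
          │                
          │                
          │                
          │                
          │                


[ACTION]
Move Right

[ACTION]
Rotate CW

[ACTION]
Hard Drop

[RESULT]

    ▓▓    │Next:           
    ▓▓    │█               
          │███             
          │                
          │                
          │                
          │Score:          
          │0               
          │                
          │                
          │                
          │                
          │                
          │                
          │                
          │                
          │                
    ██    │                
    █     │                
    █     │                
          │                
          │                
          │                
          │                
          │                
          │                


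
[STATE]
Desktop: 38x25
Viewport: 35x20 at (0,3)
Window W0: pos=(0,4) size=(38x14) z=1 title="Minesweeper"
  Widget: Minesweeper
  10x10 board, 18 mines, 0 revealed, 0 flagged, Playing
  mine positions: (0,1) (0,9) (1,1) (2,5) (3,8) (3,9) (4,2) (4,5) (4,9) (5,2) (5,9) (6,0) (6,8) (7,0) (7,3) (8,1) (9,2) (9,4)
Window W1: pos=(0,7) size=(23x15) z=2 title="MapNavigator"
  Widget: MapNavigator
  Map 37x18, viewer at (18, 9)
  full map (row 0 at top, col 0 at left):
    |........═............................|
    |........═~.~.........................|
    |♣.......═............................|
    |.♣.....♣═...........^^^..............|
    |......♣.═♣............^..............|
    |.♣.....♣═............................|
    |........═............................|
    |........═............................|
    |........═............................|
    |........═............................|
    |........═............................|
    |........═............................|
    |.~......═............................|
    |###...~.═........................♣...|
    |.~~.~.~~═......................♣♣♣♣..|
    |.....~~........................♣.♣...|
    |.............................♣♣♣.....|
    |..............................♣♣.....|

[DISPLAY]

                                   
┏━━━━━━━━━━━━━━━━━━━━━━━━━━━━━━━━━━
┃ Minesweeper                      
┠──────────────────────────────────
┏━━━━━━━━━━━━━━━━━━━━━┓            
┃ MapNavigator        ┃            
┠─────────────────────┨            
┃═♣............^......┃            
┃═....................┃            
┃═....................┃            
┃═....................┃            
┃═....................┃            
┃═.........@..........┃            
┃═....................┃            
┃═....................┃━━━━━━━━━━━━
┃═....................┃            
┃═....................┃            
┃═....................┃            
┗━━━━━━━━━━━━━━━━━━━━━┛            
                                   


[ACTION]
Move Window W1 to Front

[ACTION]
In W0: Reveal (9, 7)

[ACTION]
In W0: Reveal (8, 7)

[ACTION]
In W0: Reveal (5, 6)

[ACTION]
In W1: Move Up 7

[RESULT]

                                   
┏━━━━━━━━━━━━━━━━━━━━━━━━━━━━━━━━━━
┃ Minesweeper                      
┠──────────────────────────────────
┏━━━━━━━━━━━━━━━━━━━━━┓            
┃ MapNavigator        ┃            
┠─────────────────────┨            
┃                     ┃            
┃                     ┃            
┃                     ┃            
┃═....................┃            
┃═~.~.................┃            
┃═.........@..........┃            
┃═...........^^^......┃            
┃═♣............^......┃━━━━━━━━━━━━
┃═....................┃            
┃═....................┃            
┃═....................┃            
┗━━━━━━━━━━━━━━━━━━━━━┛            
                                   


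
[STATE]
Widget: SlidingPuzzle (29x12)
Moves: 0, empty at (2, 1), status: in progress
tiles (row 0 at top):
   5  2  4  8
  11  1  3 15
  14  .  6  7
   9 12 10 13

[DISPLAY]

┌────┬────┬────┬────┐        
│  5 │  2 │  4 │  8 │        
├────┼────┼────┼────┤        
│ 11 │  1 │  3 │ 15 │        
├────┼────┼────┼────┤        
│ 14 │    │  6 │  7 │        
├────┼────┼────┼────┤        
│  9 │ 12 │ 10 │ 13 │        
└────┴────┴────┴────┘        
Moves: 0                     
                             
                             


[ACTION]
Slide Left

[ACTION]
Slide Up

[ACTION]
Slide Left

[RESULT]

┌────┬────┬────┬────┐        
│  5 │  2 │  4 │  8 │        
├────┼────┼────┼────┤        
│ 11 │  1 │  3 │ 15 │        
├────┼────┼────┼────┤        
│ 14 │  6 │ 10 │  7 │        
├────┼────┼────┼────┤        
│  9 │ 12 │ 13 │    │        
└────┴────┴────┴────┘        
Moves: 3                     
                             
                             


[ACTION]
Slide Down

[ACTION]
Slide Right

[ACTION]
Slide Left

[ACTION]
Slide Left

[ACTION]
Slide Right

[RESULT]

┌────┬────┬────┬────┐        
│  5 │  2 │  4 │  8 │        
├────┼────┼────┼────┤        
│ 11 │  1 │  3 │ 15 │        
├────┼────┼────┼────┤        
│ 14 │  6 │    │ 10 │        
├────┼────┼────┼────┤        
│  9 │ 12 │ 13 │  7 │        
└────┴────┴────┴────┘        
Moves: 7                     
                             
                             


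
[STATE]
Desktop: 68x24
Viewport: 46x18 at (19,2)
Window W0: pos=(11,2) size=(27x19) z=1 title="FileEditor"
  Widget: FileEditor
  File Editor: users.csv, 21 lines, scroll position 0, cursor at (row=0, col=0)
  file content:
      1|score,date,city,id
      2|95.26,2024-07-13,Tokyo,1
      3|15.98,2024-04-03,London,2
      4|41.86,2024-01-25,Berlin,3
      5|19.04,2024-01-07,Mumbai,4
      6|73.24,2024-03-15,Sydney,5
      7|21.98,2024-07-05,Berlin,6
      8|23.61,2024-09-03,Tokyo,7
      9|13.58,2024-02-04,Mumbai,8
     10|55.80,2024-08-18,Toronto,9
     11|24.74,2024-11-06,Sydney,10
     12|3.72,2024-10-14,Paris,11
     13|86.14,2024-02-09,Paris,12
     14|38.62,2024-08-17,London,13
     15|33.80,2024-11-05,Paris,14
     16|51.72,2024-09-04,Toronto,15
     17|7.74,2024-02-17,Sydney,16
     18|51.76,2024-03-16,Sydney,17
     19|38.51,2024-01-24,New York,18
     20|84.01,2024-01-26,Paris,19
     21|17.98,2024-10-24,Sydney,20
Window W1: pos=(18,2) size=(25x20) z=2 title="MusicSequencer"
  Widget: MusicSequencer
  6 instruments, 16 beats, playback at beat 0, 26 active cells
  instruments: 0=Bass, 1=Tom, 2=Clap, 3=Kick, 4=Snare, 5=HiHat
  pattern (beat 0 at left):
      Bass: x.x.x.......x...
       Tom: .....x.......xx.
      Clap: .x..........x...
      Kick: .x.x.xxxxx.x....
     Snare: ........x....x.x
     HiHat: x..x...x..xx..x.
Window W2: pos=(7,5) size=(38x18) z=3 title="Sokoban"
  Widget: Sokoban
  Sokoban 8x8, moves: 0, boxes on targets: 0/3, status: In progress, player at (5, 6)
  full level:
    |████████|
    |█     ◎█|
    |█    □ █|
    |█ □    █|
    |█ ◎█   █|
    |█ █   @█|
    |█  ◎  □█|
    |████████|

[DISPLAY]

━━━━━━━━━━━━━━━━━━━━━━━┓                      
 MusicSequencer        ┃                      
───────────────────────┨                      
━━━━━━━━━━━━━━━━━━━━━━━━━┓                    
                         ┃                    
─────────────────────────┨                    
                         ┃                    
                         ┃                    
                         ┃                    
                         ┃                    
                         ┃                    
                         ┃                    
                         ┃                    
                         ┃                    
/3                       ┃                    
                         ┃                    
                         ┃                    
                         ┃                    


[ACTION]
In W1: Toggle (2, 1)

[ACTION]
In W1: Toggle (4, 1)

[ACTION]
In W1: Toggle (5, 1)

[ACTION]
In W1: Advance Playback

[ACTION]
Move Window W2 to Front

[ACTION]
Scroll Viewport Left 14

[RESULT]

      ┏━━━━━━┏━━━━━━━━━━━━━━━━━━━━━━━┓        
      ┃ FileE┃ MusicSequencer        ┃        
      ┠──────┠───────────────────────┨        
  ┏━━━━━━━━━━━━━━━━━━━━━━━━━━━━━━━━━━━━┓      
  ┃ Sokoban                            ┃      
  ┠────────────────────────────────────┨      
  ┃████████                            ┃      
  ┃█     ◎█                            ┃      
  ┃█    □ █                            ┃      
  ┃█ □    █                            ┃      
  ┃█ ◎█   █                            ┃      
  ┃█ █   @█                            ┃      
  ┃█  ◎  □█                            ┃      
  ┃████████                            ┃      
  ┃Moves: 0  0/3                       ┃      
  ┃                                    ┃      
  ┃                                    ┃      
  ┃                                    ┃      


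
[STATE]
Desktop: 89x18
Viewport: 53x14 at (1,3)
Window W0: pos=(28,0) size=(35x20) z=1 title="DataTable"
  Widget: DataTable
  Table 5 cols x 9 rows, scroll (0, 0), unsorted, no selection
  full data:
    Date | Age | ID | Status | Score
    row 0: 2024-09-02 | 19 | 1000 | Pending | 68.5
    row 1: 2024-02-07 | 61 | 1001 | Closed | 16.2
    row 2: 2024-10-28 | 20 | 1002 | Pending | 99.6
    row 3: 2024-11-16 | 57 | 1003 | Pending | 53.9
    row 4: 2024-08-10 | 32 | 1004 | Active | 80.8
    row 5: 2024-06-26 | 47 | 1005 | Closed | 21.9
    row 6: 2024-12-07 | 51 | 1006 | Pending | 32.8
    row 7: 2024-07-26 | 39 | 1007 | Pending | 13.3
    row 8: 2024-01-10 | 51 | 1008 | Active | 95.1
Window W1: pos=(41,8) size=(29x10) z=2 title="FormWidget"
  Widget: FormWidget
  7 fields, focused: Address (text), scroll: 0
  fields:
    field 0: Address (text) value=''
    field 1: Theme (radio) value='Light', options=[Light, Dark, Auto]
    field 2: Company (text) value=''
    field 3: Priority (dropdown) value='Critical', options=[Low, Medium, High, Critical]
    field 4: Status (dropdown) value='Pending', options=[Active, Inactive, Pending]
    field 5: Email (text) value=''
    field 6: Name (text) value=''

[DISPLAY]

                           ┃Date      │Age│ID  │Statu
                           ┃──────────┼───┼────┼─────
                           ┃2024-09-02│19 │1000│Pendi
                           ┃2024-02-07│61 │1001│Close
                           ┃2024-10-28│20 │1002│Pendi
                           ┃2024-11-16│5┏━━━━━━━━━━━━
                           ┃2024-08-10│3┃ FormWidget 
                           ┃2024-06-26│4┠────────────
                           ┃2024-12-07│5┃> Address:  
                           ┃2024-07-26│3┃  Theme:    
                           ┃2024-01-10│5┃  Company:  
                           ┃            ┃  Priority: 
                           ┃            ┃  Status:   
                           ┃            ┃  Email:    


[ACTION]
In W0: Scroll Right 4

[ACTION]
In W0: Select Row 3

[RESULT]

                           ┃Date      │Age│ID  │Statu
                           ┃──────────┼───┼────┼─────
                           ┃2024-09-02│19 │1000│Pendi
                           ┃2024-02-07│61 │1001│Close
                           ┃2024-10-28│20 │1002│Pendi
                           ┃>024-11-16│5┏━━━━━━━━━━━━
                           ┃2024-08-10│3┃ FormWidget 
                           ┃2024-06-26│4┠────────────
                           ┃2024-12-07│5┃> Address:  
                           ┃2024-07-26│3┃  Theme:    
                           ┃2024-01-10│5┃  Company:  
                           ┃            ┃  Priority: 
                           ┃            ┃  Status:   
                           ┃            ┃  Email:    


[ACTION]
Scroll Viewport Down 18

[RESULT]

                           ┃──────────┼───┼────┼─────
                           ┃2024-09-02│19 │1000│Pendi
                           ┃2024-02-07│61 │1001│Close
                           ┃2024-10-28│20 │1002│Pendi
                           ┃>024-11-16│5┏━━━━━━━━━━━━
                           ┃2024-08-10│3┃ FormWidget 
                           ┃2024-06-26│4┠────────────
                           ┃2024-12-07│5┃> Address:  
                           ┃2024-07-26│3┃  Theme:    
                           ┃2024-01-10│5┃  Company:  
                           ┃            ┃  Priority: 
                           ┃            ┃  Status:   
                           ┃            ┃  Email:    
                           ┃            ┗━━━━━━━━━━━━


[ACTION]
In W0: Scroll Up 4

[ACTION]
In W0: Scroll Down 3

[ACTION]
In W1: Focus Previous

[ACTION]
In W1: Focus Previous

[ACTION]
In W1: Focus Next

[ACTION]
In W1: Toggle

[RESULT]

                           ┃──────────┼───┼────┼─────
                           ┃2024-09-02│19 │1000│Pendi
                           ┃2024-02-07│61 │1001│Close
                           ┃2024-10-28│20 │1002│Pendi
                           ┃>024-11-16│5┏━━━━━━━━━━━━
                           ┃2024-08-10│3┃ FormWidget 
                           ┃2024-06-26│4┠────────────
                           ┃2024-12-07│5┃  Address:  
                           ┃2024-07-26│3┃  Theme:    
                           ┃2024-01-10│5┃  Company:  
                           ┃            ┃  Priority: 
                           ┃            ┃  Status:   
                           ┃            ┃  Email:    
                           ┃            ┗━━━━━━━━━━━━


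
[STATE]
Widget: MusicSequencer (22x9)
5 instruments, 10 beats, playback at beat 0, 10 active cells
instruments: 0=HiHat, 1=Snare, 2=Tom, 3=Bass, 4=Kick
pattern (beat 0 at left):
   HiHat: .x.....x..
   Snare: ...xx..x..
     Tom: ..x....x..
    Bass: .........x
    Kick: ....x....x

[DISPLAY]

      ▼123456789      
 HiHat·█·····█··      
 Snare···██··█··      
   Tom··█····█··      
  Bass·········█      
  Kick····█····█      
                      
                      
                      


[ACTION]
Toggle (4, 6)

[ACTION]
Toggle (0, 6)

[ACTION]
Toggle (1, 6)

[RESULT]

      ▼123456789      
 HiHat·█····██··      
 Snare···██·██··      
   Tom··█····█··      
  Bass·········█      
  Kick····█·█··█      
                      
                      
                      


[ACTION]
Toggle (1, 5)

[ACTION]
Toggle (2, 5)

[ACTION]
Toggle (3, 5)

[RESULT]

      ▼123456789      
 HiHat·█····██··      
 Snare···█████··      
   Tom··█··█·█··      
  Bass·····█···█      
  Kick····█·█··█      
                      
                      
                      


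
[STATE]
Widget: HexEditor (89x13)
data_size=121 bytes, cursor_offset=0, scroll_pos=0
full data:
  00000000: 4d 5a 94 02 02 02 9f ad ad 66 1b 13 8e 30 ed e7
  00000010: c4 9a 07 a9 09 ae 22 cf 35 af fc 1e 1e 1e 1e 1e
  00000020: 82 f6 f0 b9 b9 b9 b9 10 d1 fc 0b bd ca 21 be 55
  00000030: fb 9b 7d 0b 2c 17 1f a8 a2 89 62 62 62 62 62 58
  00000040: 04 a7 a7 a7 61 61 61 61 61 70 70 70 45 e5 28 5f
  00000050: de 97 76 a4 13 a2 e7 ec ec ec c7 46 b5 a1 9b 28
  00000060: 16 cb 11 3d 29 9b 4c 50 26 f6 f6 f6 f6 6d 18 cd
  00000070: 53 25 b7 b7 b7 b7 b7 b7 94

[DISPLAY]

00000000  4D 5a 94 02 02 02 9f ad  ad 66 1b 13 8e 30 ed e7  |MZ.......f...0..|           
00000010  c4 9a 07 a9 09 ae 22 cf  35 af fc 1e 1e 1e 1e 1e  |......".5.......|           
00000020  82 f6 f0 b9 b9 b9 b9 10  d1 fc 0b bd ca 21 be 55  |.............!.U|           
00000030  fb 9b 7d 0b 2c 17 1f a8  a2 89 62 62 62 62 62 58  |..}.,.....bbbbbX|           
00000040  04 a7 a7 a7 61 61 61 61  61 70 70 70 45 e5 28 5f  |....aaaaapppE.(_|           
00000050  de 97 76 a4 13 a2 e7 ec  ec ec c7 46 b5 a1 9b 28  |..v........F...(|           
00000060  16 cb 11 3d 29 9b 4c 50  26 f6 f6 f6 f6 6d 18 cd  |...=).LP&....m..|           
00000070  53 25 b7 b7 b7 b7 b7 b7  94                       |S%.......       |           
                                                                                         
                                                                                         
                                                                                         
                                                                                         
                                                                                         


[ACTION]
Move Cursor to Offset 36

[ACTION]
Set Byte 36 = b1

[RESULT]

00000000  4d 5a 94 02 02 02 9f ad  ad 66 1b 13 8e 30 ed e7  |MZ.......f...0..|           
00000010  c4 9a 07 a9 09 ae 22 cf  35 af fc 1e 1e 1e 1e 1e  |......".5.......|           
00000020  82 f6 f0 b9 B1 b9 b9 10  d1 fc 0b bd ca 21 be 55  |.............!.U|           
00000030  fb 9b 7d 0b 2c 17 1f a8  a2 89 62 62 62 62 62 58  |..}.,.....bbbbbX|           
00000040  04 a7 a7 a7 61 61 61 61  61 70 70 70 45 e5 28 5f  |....aaaaapppE.(_|           
00000050  de 97 76 a4 13 a2 e7 ec  ec ec c7 46 b5 a1 9b 28  |..v........F...(|           
00000060  16 cb 11 3d 29 9b 4c 50  26 f6 f6 f6 f6 6d 18 cd  |...=).LP&....m..|           
00000070  53 25 b7 b7 b7 b7 b7 b7  94                       |S%.......       |           
                                                                                         
                                                                                         
                                                                                         
                                                                                         
                                                                                         


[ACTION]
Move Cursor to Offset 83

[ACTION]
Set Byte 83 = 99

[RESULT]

00000000  4d 5a 94 02 02 02 9f ad  ad 66 1b 13 8e 30 ed e7  |MZ.......f...0..|           
00000010  c4 9a 07 a9 09 ae 22 cf  35 af fc 1e 1e 1e 1e 1e  |......".5.......|           
00000020  82 f6 f0 b9 b1 b9 b9 10  d1 fc 0b bd ca 21 be 55  |.............!.U|           
00000030  fb 9b 7d 0b 2c 17 1f a8  a2 89 62 62 62 62 62 58  |..}.,.....bbbbbX|           
00000040  04 a7 a7 a7 61 61 61 61  61 70 70 70 45 e5 28 5f  |....aaaaapppE.(_|           
00000050  de 97 76 99 13 a2 e7 ec  ec ec c7 46 b5 a1 9b 28  |..v........F...(|           
00000060  16 cb 11 3d 29 9b 4c 50  26 f6 f6 f6 f6 6d 18 cd  |...=).LP&....m..|           
00000070  53 25 b7 b7 b7 b7 b7 b7  94                       |S%.......       |           
                                                                                         
                                                                                         
                                                                                         
                                                                                         
                                                                                         


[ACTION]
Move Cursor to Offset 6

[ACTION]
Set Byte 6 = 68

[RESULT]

00000000  4d 5a 94 02 02 02 68 ad  ad 66 1b 13 8e 30 ed e7  |MZ....h..f...0..|           
00000010  c4 9a 07 a9 09 ae 22 cf  35 af fc 1e 1e 1e 1e 1e  |......".5.......|           
00000020  82 f6 f0 b9 b1 b9 b9 10  d1 fc 0b bd ca 21 be 55  |.............!.U|           
00000030  fb 9b 7d 0b 2c 17 1f a8  a2 89 62 62 62 62 62 58  |..}.,.....bbbbbX|           
00000040  04 a7 a7 a7 61 61 61 61  61 70 70 70 45 e5 28 5f  |....aaaaapppE.(_|           
00000050  de 97 76 99 13 a2 e7 ec  ec ec c7 46 b5 a1 9b 28  |..v........F...(|           
00000060  16 cb 11 3d 29 9b 4c 50  26 f6 f6 f6 f6 6d 18 cd  |...=).LP&....m..|           
00000070  53 25 b7 b7 b7 b7 b7 b7  94                       |S%.......       |           
                                                                                         
                                                                                         
                                                                                         
                                                                                         
                                                                                         


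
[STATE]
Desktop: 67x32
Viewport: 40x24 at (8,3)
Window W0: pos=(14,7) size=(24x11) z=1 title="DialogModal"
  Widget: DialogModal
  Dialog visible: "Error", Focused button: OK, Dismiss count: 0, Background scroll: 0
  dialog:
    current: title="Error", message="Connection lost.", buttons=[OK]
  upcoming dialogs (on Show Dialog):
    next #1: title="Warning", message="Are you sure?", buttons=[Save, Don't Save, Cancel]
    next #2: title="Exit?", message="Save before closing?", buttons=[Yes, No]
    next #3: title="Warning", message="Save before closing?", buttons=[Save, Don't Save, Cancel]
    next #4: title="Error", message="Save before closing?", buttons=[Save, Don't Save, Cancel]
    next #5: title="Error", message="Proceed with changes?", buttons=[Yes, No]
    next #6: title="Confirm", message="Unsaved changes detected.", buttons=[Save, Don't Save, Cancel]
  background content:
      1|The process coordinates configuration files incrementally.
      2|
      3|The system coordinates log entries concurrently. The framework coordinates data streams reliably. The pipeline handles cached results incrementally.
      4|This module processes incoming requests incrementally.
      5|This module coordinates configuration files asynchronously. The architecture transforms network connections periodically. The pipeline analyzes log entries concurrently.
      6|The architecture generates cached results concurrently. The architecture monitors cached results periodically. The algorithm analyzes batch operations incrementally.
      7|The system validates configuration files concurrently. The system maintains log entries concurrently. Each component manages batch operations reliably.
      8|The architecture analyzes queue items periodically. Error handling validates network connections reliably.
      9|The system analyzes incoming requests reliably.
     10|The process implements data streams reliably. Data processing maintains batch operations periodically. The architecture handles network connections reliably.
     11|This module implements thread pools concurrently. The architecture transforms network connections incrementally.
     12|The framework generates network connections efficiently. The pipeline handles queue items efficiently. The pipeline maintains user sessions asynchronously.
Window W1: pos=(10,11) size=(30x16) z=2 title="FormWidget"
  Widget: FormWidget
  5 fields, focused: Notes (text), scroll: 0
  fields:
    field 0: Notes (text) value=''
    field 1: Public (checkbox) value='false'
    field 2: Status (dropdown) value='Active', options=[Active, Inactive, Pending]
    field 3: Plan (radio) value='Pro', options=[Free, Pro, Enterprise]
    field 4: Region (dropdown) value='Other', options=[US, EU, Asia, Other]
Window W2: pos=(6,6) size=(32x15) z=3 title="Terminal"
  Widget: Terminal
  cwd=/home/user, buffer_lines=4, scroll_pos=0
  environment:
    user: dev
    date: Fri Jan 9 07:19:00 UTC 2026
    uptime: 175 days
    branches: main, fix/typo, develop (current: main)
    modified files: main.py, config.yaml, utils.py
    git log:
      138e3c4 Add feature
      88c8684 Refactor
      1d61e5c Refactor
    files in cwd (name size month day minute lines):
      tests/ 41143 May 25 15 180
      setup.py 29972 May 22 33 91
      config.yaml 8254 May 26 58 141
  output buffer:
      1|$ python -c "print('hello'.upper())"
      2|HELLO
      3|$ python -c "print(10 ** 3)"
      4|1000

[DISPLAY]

                                        
                                        
                                        
━━━━━━━━━━━━━━━━━━━━━━━━━━━━━┓          
Terminal                     ┃          
─────────────────────────────┨          
 python -c "print('hello'.upp┃          
ELLO                         ┃          
 python -c "print(10 ** 3)"  ┃━┓        
000                          ┃ ┃        
 █                           ┃─┨        
                             ┃]┃        
                             ┃ ┃        
                             ┃]┃        
                             ┃ ┃        
                             ┃]┃        
                             ┃ ┃        
━━━━━━━━━━━━━━━━━━━━━━━━━━━━━┛ ┃        
  ┃                            ┃        
  ┃                            ┃        
  ┃                            ┃        
  ┃                            ┃        
  ┃                            ┃        
  ┗━━━━━━━━━━━━━━━━━━━━━━━━━━━━┛        


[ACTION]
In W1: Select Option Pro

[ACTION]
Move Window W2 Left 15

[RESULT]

                                        
                                        
                                        
━━━━━━━━━━━━━━━━━━━━━━━┓                
al                     ┃━━━━━┓          
───────────────────────┨     ┃          
n -c "print('hello'.upp┃─────┨          
                       ┃inate┃          
n -c "print(10 ** 3)"  ┃━━━━━━━┓        
                       ┃       ┃        
                       ┃───────┨        
                       ┃      ]┃        
                       ┃       ┃        
                       ┃     ▼]┃        
                       ┃e  (●) ┃        
                       ┃     ▼]┃        
                       ┃       ┃        
━━━━━━━━━━━━━━━━━━━━━━━┛       ┃        
  ┃                            ┃        
  ┃                            ┃        
  ┃                            ┃        
  ┃                            ┃        
  ┃                            ┃        
  ┗━━━━━━━━━━━━━━━━━━━━━━━━━━━━┛        


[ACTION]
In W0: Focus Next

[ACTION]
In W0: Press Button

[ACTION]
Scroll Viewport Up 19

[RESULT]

                                        
                                        
                                        
                                        
                                        
                                        
━━━━━━━━━━━━━━━━━━━━━━━┓                
al                     ┃━━━━━┓          
───────────────────────┨     ┃          
n -c "print('hello'.upp┃─────┨          
                       ┃inate┃          
n -c "print(10 ** 3)"  ┃━━━━━━━┓        
                       ┃       ┃        
                       ┃───────┨        
                       ┃      ]┃        
                       ┃       ┃        
                       ┃     ▼]┃        
                       ┃e  (●) ┃        
                       ┃     ▼]┃        
                       ┃       ┃        
━━━━━━━━━━━━━━━━━━━━━━━┛       ┃        
  ┃                            ┃        
  ┃                            ┃        
  ┃                            ┃        
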